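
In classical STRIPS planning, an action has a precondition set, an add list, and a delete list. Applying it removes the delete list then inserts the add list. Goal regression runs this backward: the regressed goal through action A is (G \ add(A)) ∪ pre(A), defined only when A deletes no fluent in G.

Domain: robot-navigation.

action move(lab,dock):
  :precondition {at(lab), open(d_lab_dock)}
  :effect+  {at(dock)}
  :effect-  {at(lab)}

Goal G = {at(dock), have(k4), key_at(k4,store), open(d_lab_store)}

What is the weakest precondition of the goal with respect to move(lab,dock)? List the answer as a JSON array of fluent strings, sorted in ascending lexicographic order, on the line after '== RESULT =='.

Compute (G \ add) ∪ pre:
  G ∩ del = {}  (empty — regression defined)
  G \ add = {at(dock), have(k4), key_at(k4,store), open(d_lab_store)} \ {at(dock)} = {have(k4), key_at(k4,store), open(d_lab_store)}
  ∪ pre   = {have(k4), key_at(k4,store), open(d_lab_store)} ∪ {at(lab), open(d_lab_dock)}
          = {at(lab), have(k4), key_at(k4,store), open(d_lab_dock), open(d_lab_store)}

== RESULT ==
["at(lab)", "have(k4)", "key_at(k4,store)", "open(d_lab_dock)", "open(d_lab_store)"]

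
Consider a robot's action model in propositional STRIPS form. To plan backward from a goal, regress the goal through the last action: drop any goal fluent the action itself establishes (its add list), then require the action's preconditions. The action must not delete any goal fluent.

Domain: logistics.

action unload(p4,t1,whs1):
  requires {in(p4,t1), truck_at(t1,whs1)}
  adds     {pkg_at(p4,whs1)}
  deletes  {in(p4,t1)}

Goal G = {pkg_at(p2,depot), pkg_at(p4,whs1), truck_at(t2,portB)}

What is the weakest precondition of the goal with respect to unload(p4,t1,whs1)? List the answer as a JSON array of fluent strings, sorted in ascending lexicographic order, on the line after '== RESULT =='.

Compute (G \ add) ∪ pre:
  G ∩ del = {}  (empty — regression defined)
  G \ add = {pkg_at(p2,depot), pkg_at(p4,whs1), truck_at(t2,portB)} \ {pkg_at(p4,whs1)} = {pkg_at(p2,depot), truck_at(t2,portB)}
  ∪ pre   = {pkg_at(p2,depot), truck_at(t2,portB)} ∪ {in(p4,t1), truck_at(t1,whs1)}
          = {in(p4,t1), pkg_at(p2,depot), truck_at(t1,whs1), truck_at(t2,portB)}

== RESULT ==
["in(p4,t1)", "pkg_at(p2,depot)", "truck_at(t1,whs1)", "truck_at(t2,portB)"]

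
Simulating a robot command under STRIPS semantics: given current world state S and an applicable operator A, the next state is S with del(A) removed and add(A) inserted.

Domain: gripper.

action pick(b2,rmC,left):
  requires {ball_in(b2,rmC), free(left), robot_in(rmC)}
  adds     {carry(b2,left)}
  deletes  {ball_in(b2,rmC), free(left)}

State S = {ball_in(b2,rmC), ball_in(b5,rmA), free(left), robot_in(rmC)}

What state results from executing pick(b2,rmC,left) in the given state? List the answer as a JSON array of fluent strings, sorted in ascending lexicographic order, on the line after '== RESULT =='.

Progress:
  pre ⊆ S: {ball_in(b2,rmC), free(left), robot_in(rmC)} ⊆ S  — applicable
  S \ del = {ball_in(b5,rmA), robot_in(rmC)}
  ∪ add   = {ball_in(b5,rmA), carry(b2,left), robot_in(rmC)}

== RESULT ==
["ball_in(b5,rmA)", "carry(b2,left)", "robot_in(rmC)"]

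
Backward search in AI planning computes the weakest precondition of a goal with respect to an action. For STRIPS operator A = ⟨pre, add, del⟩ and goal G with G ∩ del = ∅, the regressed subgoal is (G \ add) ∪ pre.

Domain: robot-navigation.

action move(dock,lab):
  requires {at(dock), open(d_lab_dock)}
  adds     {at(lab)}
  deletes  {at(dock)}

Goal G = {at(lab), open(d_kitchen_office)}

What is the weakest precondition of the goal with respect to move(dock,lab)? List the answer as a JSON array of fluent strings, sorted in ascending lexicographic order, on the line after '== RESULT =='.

Compute (G \ add) ∪ pre:
  G ∩ del = {}  (empty — regression defined)
  G \ add = {at(lab), open(d_kitchen_office)} \ {at(lab)} = {open(d_kitchen_office)}
  ∪ pre   = {open(d_kitchen_office)} ∪ {at(dock), open(d_lab_dock)}
          = {at(dock), open(d_kitchen_office), open(d_lab_dock)}

== RESULT ==
["at(dock)", "open(d_kitchen_office)", "open(d_lab_dock)"]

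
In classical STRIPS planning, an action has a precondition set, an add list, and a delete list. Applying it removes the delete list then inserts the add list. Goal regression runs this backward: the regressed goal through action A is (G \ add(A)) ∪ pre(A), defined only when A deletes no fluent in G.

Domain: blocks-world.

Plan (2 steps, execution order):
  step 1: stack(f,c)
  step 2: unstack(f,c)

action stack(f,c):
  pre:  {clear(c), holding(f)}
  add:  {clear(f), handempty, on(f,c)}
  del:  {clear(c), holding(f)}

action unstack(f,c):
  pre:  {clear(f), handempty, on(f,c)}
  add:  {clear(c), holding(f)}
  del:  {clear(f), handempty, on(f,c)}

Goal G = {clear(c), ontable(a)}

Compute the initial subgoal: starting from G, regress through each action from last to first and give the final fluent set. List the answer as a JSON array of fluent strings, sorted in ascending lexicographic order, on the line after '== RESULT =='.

Regress step by step:
  through step 2 (unstack(f,c)): drop {clear(c)}, keep {ontable(a)}, require {clear(f), handempty, on(f,c)}
    → {clear(f), handempty, on(f,c), ontable(a)}
  through step 1 (stack(f,c)): drop {clear(f), handempty, on(f,c)}, keep {ontable(a)}, require {clear(c), holding(f)}
    → {clear(c), holding(f), ontable(a)}

== RESULT ==
["clear(c)", "holding(f)", "ontable(a)"]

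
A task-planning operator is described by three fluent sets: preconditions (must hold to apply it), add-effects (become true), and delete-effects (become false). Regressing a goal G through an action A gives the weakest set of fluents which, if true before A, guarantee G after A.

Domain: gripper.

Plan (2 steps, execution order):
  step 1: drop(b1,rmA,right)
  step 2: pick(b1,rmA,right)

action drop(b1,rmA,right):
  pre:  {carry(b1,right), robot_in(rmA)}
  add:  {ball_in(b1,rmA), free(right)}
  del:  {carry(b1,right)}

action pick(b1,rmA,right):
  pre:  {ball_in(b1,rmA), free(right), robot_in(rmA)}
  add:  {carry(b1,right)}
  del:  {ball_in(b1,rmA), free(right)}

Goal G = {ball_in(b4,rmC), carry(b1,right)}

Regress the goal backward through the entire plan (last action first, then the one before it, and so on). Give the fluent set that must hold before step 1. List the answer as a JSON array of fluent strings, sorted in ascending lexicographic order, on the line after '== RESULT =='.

Regress step by step:
  through step 2 (pick(b1,rmA,right)): drop {carry(b1,right)}, keep {ball_in(b4,rmC)}, require {ball_in(b1,rmA), free(right), robot_in(rmA)}
    → {ball_in(b1,rmA), ball_in(b4,rmC), free(right), robot_in(rmA)}
  through step 1 (drop(b1,rmA,right)): drop {ball_in(b1,rmA), free(right)}, keep {ball_in(b4,rmC), robot_in(rmA)}, require {carry(b1,right), robot_in(rmA)}
    → {ball_in(b4,rmC), carry(b1,right), robot_in(rmA)}

== RESULT ==
["ball_in(b4,rmC)", "carry(b1,right)", "robot_in(rmA)"]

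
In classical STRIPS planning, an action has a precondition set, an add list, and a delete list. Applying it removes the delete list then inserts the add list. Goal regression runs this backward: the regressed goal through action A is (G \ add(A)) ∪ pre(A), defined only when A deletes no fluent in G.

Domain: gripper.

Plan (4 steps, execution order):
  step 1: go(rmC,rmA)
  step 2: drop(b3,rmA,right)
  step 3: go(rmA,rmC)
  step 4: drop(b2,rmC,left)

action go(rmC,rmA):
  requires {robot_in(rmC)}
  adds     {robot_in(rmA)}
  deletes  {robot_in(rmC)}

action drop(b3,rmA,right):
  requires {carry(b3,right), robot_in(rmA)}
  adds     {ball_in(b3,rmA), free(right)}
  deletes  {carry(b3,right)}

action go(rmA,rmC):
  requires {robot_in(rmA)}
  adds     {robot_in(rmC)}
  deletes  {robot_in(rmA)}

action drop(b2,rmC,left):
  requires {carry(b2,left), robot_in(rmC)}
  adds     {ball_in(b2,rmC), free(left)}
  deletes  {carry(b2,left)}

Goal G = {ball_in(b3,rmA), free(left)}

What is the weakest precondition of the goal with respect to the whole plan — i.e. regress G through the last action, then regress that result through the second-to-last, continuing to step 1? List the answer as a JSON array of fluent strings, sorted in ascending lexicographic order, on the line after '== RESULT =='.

Work backward from the goal:
  through step 4 (drop(b2,rmC,left)): drop {free(left)}, keep {ball_in(b3,rmA)}, require {carry(b2,left), robot_in(rmC)}
    → {ball_in(b3,rmA), carry(b2,left), robot_in(rmC)}
  through step 3 (go(rmA,rmC)): drop {robot_in(rmC)}, keep {ball_in(b3,rmA), carry(b2,left)}, require {robot_in(rmA)}
    → {ball_in(b3,rmA), carry(b2,left), robot_in(rmA)}
  through step 2 (drop(b3,rmA,right)): drop {ball_in(b3,rmA)}, keep {carry(b2,left), robot_in(rmA)}, require {carry(b3,right), robot_in(rmA)}
    → {carry(b2,left), carry(b3,right), robot_in(rmA)}
  through step 1 (go(rmC,rmA)): drop {robot_in(rmA)}, keep {carry(b2,left), carry(b3,right)}, require {robot_in(rmC)}
    → {carry(b2,left), carry(b3,right), robot_in(rmC)}

== RESULT ==
["carry(b2,left)", "carry(b3,right)", "robot_in(rmC)"]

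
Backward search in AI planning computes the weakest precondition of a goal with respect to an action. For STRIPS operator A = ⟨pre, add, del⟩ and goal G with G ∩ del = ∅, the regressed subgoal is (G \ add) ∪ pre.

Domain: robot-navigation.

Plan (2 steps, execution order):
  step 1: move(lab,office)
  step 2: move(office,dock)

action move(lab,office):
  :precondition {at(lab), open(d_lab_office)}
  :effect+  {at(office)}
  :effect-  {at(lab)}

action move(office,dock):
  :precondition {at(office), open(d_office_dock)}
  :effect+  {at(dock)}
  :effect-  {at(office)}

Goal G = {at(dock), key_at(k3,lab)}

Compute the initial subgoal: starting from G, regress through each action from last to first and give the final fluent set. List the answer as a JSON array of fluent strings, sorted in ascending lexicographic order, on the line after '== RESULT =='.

Regress step by step:
  through step 2 (move(office,dock)): drop {at(dock)}, keep {key_at(k3,lab)}, require {at(office), open(d_office_dock)}
    → {at(office), key_at(k3,lab), open(d_office_dock)}
  through step 1 (move(lab,office)): drop {at(office)}, keep {key_at(k3,lab), open(d_office_dock)}, require {at(lab), open(d_lab_office)}
    → {at(lab), key_at(k3,lab), open(d_lab_office), open(d_office_dock)}

== RESULT ==
["at(lab)", "key_at(k3,lab)", "open(d_lab_office)", "open(d_office_dock)"]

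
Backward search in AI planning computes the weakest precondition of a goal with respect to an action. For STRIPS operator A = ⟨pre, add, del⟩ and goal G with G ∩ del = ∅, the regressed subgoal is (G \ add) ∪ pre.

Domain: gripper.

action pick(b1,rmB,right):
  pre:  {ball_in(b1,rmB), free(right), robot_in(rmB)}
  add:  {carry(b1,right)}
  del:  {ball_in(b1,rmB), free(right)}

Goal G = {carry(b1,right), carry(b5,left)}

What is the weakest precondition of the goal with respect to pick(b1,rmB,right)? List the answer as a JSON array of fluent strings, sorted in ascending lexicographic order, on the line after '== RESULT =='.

Regress:
  G ∩ del = {}  (empty — regression defined)
  G \ add = {carry(b1,right), carry(b5,left)} \ {carry(b1,right)} = {carry(b5,left)}
  ∪ pre   = {carry(b5,left)} ∪ {ball_in(b1,rmB), free(right), robot_in(rmB)}
          = {ball_in(b1,rmB), carry(b5,left), free(right), robot_in(rmB)}

== RESULT ==
["ball_in(b1,rmB)", "carry(b5,left)", "free(right)", "robot_in(rmB)"]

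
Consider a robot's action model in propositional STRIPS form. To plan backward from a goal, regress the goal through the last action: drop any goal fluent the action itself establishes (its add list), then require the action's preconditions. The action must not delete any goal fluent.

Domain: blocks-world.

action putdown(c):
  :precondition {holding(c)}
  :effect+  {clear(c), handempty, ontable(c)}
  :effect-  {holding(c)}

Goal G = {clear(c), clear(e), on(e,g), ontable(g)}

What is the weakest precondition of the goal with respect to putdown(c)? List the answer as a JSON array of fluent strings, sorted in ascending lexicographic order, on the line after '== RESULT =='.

Compute (G \ add) ∪ pre:
  G ∩ del = {}  (empty — regression defined)
  G \ add = {clear(c), clear(e), on(e,g), ontable(g)} \ {clear(c), handempty, ontable(c)} = {clear(e), on(e,g), ontable(g)}
  ∪ pre   = {clear(e), on(e,g), ontable(g)} ∪ {holding(c)}
          = {clear(e), holding(c), on(e,g), ontable(g)}

== RESULT ==
["clear(e)", "holding(c)", "on(e,g)", "ontable(g)"]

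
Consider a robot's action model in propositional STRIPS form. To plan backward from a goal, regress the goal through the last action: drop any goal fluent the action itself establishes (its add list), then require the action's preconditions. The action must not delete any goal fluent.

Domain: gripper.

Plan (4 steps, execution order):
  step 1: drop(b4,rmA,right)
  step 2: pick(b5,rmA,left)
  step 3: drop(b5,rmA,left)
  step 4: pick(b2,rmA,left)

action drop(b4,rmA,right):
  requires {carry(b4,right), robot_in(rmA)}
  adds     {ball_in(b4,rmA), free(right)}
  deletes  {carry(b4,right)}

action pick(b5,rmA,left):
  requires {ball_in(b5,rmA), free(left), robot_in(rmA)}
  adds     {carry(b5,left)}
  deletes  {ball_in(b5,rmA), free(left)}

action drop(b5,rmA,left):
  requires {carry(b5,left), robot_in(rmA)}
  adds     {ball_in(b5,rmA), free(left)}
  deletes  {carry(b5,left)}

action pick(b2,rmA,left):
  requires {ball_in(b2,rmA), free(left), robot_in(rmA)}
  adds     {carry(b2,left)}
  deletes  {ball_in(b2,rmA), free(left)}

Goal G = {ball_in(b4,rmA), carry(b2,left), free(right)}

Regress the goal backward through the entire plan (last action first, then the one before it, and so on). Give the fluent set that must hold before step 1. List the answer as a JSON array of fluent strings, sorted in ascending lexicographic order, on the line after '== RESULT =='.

Regress step by step:
  through step 4 (pick(b2,rmA,left)): drop {carry(b2,left)}, keep {ball_in(b4,rmA), free(right)}, require {ball_in(b2,rmA), free(left), robot_in(rmA)}
    → {ball_in(b2,rmA), ball_in(b4,rmA), free(left), free(right), robot_in(rmA)}
  through step 3 (drop(b5,rmA,left)): drop {free(left)}, keep {ball_in(b2,rmA), ball_in(b4,rmA), free(right), robot_in(rmA)}, require {carry(b5,left), robot_in(rmA)}
    → {ball_in(b2,rmA), ball_in(b4,rmA), carry(b5,left), free(right), robot_in(rmA)}
  through step 2 (pick(b5,rmA,left)): drop {carry(b5,left)}, keep {ball_in(b2,rmA), ball_in(b4,rmA), free(right), robot_in(rmA)}, require {ball_in(b5,rmA), free(left), robot_in(rmA)}
    → {ball_in(b2,rmA), ball_in(b4,rmA), ball_in(b5,rmA), free(left), free(right), robot_in(rmA)}
  through step 1 (drop(b4,rmA,right)): drop {ball_in(b4,rmA), free(right)}, keep {ball_in(b2,rmA), ball_in(b5,rmA), free(left), robot_in(rmA)}, require {carry(b4,right), robot_in(rmA)}
    → {ball_in(b2,rmA), ball_in(b5,rmA), carry(b4,right), free(left), robot_in(rmA)}

== RESULT ==
["ball_in(b2,rmA)", "ball_in(b5,rmA)", "carry(b4,right)", "free(left)", "robot_in(rmA)"]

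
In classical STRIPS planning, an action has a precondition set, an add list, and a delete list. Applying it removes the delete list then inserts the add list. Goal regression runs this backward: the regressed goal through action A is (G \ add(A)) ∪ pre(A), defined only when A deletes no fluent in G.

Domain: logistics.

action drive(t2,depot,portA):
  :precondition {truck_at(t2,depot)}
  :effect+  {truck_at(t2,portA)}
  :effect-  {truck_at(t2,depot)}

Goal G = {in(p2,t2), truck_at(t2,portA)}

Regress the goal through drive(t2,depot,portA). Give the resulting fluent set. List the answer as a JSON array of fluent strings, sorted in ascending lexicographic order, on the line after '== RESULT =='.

Compute (G \ add) ∪ pre:
  G ∩ del = {}  (empty — regression defined)
  G \ add = {in(p2,t2), truck_at(t2,portA)} \ {truck_at(t2,portA)} = {in(p2,t2)}
  ∪ pre   = {in(p2,t2)} ∪ {truck_at(t2,depot)}
          = {in(p2,t2), truck_at(t2,depot)}

== RESULT ==
["in(p2,t2)", "truck_at(t2,depot)"]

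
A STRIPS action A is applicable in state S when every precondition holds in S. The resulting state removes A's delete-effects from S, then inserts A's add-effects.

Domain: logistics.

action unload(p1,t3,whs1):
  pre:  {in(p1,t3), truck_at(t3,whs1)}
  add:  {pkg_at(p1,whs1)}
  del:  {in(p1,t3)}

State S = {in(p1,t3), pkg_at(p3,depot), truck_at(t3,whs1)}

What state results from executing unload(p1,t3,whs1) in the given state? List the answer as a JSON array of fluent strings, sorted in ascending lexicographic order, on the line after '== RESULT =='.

Compute (S \ del) ∪ add:
  pre ⊆ S: {in(p1,t3), truck_at(t3,whs1)} ⊆ S  — applicable
  S \ del = {pkg_at(p3,depot), truck_at(t3,whs1)}
  ∪ add   = {pkg_at(p1,whs1), pkg_at(p3,depot), truck_at(t3,whs1)}

== RESULT ==
["pkg_at(p1,whs1)", "pkg_at(p3,depot)", "truck_at(t3,whs1)"]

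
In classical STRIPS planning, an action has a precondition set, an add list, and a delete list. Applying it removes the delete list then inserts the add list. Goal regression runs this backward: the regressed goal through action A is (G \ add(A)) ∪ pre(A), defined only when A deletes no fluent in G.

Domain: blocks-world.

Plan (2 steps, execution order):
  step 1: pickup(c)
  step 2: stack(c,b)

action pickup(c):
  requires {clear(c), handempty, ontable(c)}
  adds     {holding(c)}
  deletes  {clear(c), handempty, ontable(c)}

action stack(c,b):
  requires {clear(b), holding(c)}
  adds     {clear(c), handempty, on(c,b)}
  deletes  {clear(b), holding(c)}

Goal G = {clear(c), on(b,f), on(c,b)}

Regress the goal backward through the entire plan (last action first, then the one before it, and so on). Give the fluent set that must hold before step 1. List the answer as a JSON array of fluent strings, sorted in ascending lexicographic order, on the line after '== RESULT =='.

Regress step by step:
  through step 2 (stack(c,b)): drop {clear(c), on(c,b)}, keep {on(b,f)}, require {clear(b), holding(c)}
    → {clear(b), holding(c), on(b,f)}
  through step 1 (pickup(c)): drop {holding(c)}, keep {clear(b), on(b,f)}, require {clear(c), handempty, ontable(c)}
    → {clear(b), clear(c), handempty, on(b,f), ontable(c)}

== RESULT ==
["clear(b)", "clear(c)", "handempty", "on(b,f)", "ontable(c)"]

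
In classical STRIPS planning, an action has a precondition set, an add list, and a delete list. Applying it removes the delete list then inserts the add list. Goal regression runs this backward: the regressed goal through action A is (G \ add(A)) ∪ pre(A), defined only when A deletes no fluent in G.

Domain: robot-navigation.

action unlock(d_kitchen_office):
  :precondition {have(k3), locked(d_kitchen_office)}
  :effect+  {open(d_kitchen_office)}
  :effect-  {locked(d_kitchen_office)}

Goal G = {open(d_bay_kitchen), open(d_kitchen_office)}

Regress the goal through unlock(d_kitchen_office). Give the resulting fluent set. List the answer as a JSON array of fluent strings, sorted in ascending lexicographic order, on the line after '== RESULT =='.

Regress:
  G ∩ del = {}  (empty — regression defined)
  G \ add = {open(d_bay_kitchen), open(d_kitchen_office)} \ {open(d_kitchen_office)} = {open(d_bay_kitchen)}
  ∪ pre   = {open(d_bay_kitchen)} ∪ {have(k3), locked(d_kitchen_office)}
          = {have(k3), locked(d_kitchen_office), open(d_bay_kitchen)}

== RESULT ==
["have(k3)", "locked(d_kitchen_office)", "open(d_bay_kitchen)"]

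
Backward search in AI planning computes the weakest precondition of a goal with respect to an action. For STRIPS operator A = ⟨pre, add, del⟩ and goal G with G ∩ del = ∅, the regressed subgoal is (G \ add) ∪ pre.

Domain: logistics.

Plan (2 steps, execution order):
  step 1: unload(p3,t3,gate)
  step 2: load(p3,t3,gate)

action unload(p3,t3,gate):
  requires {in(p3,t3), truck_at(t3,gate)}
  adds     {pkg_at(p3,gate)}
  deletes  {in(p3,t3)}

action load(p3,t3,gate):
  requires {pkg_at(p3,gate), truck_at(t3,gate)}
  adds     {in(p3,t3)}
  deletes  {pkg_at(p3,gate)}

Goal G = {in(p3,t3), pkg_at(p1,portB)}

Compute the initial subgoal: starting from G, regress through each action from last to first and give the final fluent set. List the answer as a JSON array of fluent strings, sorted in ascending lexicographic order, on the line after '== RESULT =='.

Work backward from the goal:
  through step 2 (load(p3,t3,gate)): drop {in(p3,t3)}, keep {pkg_at(p1,portB)}, require {pkg_at(p3,gate), truck_at(t3,gate)}
    → {pkg_at(p1,portB), pkg_at(p3,gate), truck_at(t3,gate)}
  through step 1 (unload(p3,t3,gate)): drop {pkg_at(p3,gate)}, keep {pkg_at(p1,portB), truck_at(t3,gate)}, require {in(p3,t3), truck_at(t3,gate)}
    → {in(p3,t3), pkg_at(p1,portB), truck_at(t3,gate)}

== RESULT ==
["in(p3,t3)", "pkg_at(p1,portB)", "truck_at(t3,gate)"]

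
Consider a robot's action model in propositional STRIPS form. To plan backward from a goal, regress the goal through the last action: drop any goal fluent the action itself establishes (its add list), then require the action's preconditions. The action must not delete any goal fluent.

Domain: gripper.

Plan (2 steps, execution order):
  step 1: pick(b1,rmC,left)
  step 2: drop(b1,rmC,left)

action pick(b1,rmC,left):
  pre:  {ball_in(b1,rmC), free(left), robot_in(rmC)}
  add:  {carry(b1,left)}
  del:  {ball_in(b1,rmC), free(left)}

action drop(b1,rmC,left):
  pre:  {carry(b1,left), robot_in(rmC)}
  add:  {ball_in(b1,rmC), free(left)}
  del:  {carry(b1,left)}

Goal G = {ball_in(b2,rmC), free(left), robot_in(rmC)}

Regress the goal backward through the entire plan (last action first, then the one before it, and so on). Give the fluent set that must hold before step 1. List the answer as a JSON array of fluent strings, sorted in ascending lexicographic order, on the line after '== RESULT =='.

Work backward from the goal:
  through step 2 (drop(b1,rmC,left)): drop {free(left)}, keep {ball_in(b2,rmC), robot_in(rmC)}, require {carry(b1,left), robot_in(rmC)}
    → {ball_in(b2,rmC), carry(b1,left), robot_in(rmC)}
  through step 1 (pick(b1,rmC,left)): drop {carry(b1,left)}, keep {ball_in(b2,rmC), robot_in(rmC)}, require {ball_in(b1,rmC), free(left), robot_in(rmC)}
    → {ball_in(b1,rmC), ball_in(b2,rmC), free(left), robot_in(rmC)}

== RESULT ==
["ball_in(b1,rmC)", "ball_in(b2,rmC)", "free(left)", "robot_in(rmC)"]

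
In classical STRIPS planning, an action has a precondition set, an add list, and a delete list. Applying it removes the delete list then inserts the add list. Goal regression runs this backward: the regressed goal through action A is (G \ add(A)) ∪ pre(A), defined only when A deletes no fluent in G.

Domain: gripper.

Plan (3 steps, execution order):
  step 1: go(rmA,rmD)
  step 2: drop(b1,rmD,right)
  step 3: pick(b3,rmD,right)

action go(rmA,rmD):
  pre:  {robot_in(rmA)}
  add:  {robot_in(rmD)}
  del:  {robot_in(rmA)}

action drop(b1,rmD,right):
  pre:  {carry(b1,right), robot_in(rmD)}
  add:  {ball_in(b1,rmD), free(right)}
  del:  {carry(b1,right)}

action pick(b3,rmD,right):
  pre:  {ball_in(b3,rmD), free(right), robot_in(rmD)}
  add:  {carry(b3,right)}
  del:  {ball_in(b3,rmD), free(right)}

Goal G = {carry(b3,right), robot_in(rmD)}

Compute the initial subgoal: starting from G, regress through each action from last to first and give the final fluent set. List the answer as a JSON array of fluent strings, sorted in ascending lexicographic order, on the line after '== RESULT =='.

Work backward from the goal:
  through step 3 (pick(b3,rmD,right)): drop {carry(b3,right)}, keep {robot_in(rmD)}, require {ball_in(b3,rmD), free(right), robot_in(rmD)}
    → {ball_in(b3,rmD), free(right), robot_in(rmD)}
  through step 2 (drop(b1,rmD,right)): drop {free(right)}, keep {ball_in(b3,rmD), robot_in(rmD)}, require {carry(b1,right), robot_in(rmD)}
    → {ball_in(b3,rmD), carry(b1,right), robot_in(rmD)}
  through step 1 (go(rmA,rmD)): drop {robot_in(rmD)}, keep {ball_in(b3,rmD), carry(b1,right)}, require {robot_in(rmA)}
    → {ball_in(b3,rmD), carry(b1,right), robot_in(rmA)}

== RESULT ==
["ball_in(b3,rmD)", "carry(b1,right)", "robot_in(rmA)"]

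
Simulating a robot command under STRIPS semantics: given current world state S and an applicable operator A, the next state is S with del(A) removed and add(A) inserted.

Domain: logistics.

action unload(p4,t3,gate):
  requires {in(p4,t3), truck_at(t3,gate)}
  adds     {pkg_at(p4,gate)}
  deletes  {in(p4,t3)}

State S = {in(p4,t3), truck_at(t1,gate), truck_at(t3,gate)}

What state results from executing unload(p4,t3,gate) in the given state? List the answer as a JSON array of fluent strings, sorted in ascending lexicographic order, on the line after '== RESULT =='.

Progress:
  pre ⊆ S: {in(p4,t3), truck_at(t3,gate)} ⊆ S  — applicable
  S \ del = {truck_at(t1,gate), truck_at(t3,gate)}
  ∪ add   = {pkg_at(p4,gate), truck_at(t1,gate), truck_at(t3,gate)}

== RESULT ==
["pkg_at(p4,gate)", "truck_at(t1,gate)", "truck_at(t3,gate)"]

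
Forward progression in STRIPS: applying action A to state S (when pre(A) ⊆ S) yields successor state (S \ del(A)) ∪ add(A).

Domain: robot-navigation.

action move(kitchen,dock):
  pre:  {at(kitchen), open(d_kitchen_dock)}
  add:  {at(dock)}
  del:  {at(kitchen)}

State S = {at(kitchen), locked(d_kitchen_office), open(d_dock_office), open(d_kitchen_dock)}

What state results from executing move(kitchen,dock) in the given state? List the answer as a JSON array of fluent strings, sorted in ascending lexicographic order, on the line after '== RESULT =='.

Progress:
  pre ⊆ S: {at(kitchen), open(d_kitchen_dock)} ⊆ S  — applicable
  S \ del = {locked(d_kitchen_office), open(d_dock_office), open(d_kitchen_dock)}
  ∪ add   = {at(dock), locked(d_kitchen_office), open(d_dock_office), open(d_kitchen_dock)}

== RESULT ==
["at(dock)", "locked(d_kitchen_office)", "open(d_dock_office)", "open(d_kitchen_dock)"]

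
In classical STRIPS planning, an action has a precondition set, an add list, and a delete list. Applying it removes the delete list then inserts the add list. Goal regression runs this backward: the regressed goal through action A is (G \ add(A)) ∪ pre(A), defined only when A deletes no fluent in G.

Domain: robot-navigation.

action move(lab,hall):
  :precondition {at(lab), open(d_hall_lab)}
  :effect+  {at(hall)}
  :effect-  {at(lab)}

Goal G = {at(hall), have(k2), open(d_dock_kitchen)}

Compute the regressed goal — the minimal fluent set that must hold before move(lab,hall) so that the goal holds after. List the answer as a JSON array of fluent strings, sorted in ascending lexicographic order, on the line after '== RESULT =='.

Compute (G \ add) ∪ pre:
  G ∩ del = {}  (empty — regression defined)
  G \ add = {at(hall), have(k2), open(d_dock_kitchen)} \ {at(hall)} = {have(k2), open(d_dock_kitchen)}
  ∪ pre   = {have(k2), open(d_dock_kitchen)} ∪ {at(lab), open(d_hall_lab)}
          = {at(lab), have(k2), open(d_dock_kitchen), open(d_hall_lab)}

== RESULT ==
["at(lab)", "have(k2)", "open(d_dock_kitchen)", "open(d_hall_lab)"]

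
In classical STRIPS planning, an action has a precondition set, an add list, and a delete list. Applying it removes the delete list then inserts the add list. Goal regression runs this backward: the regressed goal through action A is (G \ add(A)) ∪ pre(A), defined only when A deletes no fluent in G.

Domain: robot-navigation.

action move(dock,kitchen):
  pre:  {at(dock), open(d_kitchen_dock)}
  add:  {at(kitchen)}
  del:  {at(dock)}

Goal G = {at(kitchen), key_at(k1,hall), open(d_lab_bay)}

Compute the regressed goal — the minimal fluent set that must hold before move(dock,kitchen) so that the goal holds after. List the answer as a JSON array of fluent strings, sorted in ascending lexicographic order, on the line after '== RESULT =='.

Compute (G \ add) ∪ pre:
  G ∩ del = {}  (empty — regression defined)
  G \ add = {at(kitchen), key_at(k1,hall), open(d_lab_bay)} \ {at(kitchen)} = {key_at(k1,hall), open(d_lab_bay)}
  ∪ pre   = {key_at(k1,hall), open(d_lab_bay)} ∪ {at(dock), open(d_kitchen_dock)}
          = {at(dock), key_at(k1,hall), open(d_kitchen_dock), open(d_lab_bay)}

== RESULT ==
["at(dock)", "key_at(k1,hall)", "open(d_kitchen_dock)", "open(d_lab_bay)"]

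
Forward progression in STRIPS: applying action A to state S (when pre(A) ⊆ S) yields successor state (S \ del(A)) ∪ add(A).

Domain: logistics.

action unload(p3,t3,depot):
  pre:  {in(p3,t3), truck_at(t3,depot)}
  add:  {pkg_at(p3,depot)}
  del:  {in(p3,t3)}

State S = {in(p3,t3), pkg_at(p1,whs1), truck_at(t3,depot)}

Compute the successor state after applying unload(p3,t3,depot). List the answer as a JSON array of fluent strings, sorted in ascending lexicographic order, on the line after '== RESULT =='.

Progress:
  pre ⊆ S: {in(p3,t3), truck_at(t3,depot)} ⊆ S  — applicable
  S \ del = {pkg_at(p1,whs1), truck_at(t3,depot)}
  ∪ add   = {pkg_at(p1,whs1), pkg_at(p3,depot), truck_at(t3,depot)}

== RESULT ==
["pkg_at(p1,whs1)", "pkg_at(p3,depot)", "truck_at(t3,depot)"]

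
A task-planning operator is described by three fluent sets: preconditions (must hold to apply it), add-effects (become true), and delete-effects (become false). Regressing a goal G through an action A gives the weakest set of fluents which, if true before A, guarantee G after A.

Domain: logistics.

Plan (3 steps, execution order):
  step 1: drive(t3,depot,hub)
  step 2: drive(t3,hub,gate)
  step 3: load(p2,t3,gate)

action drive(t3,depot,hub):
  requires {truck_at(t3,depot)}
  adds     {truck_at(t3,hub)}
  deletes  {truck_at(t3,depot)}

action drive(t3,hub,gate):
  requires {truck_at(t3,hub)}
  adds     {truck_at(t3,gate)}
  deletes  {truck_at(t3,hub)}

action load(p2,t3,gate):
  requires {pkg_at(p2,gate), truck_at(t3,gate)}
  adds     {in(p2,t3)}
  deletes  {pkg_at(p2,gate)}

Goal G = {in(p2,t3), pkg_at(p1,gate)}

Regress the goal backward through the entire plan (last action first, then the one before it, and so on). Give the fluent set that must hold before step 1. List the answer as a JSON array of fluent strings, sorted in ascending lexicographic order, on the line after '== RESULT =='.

Work backward from the goal:
  through step 3 (load(p2,t3,gate)): drop {in(p2,t3)}, keep {pkg_at(p1,gate)}, require {pkg_at(p2,gate), truck_at(t3,gate)}
    → {pkg_at(p1,gate), pkg_at(p2,gate), truck_at(t3,gate)}
  through step 2 (drive(t3,hub,gate)): drop {truck_at(t3,gate)}, keep {pkg_at(p1,gate), pkg_at(p2,gate)}, require {truck_at(t3,hub)}
    → {pkg_at(p1,gate), pkg_at(p2,gate), truck_at(t3,hub)}
  through step 1 (drive(t3,depot,hub)): drop {truck_at(t3,hub)}, keep {pkg_at(p1,gate), pkg_at(p2,gate)}, require {truck_at(t3,depot)}
    → {pkg_at(p1,gate), pkg_at(p2,gate), truck_at(t3,depot)}

== RESULT ==
["pkg_at(p1,gate)", "pkg_at(p2,gate)", "truck_at(t3,depot)"]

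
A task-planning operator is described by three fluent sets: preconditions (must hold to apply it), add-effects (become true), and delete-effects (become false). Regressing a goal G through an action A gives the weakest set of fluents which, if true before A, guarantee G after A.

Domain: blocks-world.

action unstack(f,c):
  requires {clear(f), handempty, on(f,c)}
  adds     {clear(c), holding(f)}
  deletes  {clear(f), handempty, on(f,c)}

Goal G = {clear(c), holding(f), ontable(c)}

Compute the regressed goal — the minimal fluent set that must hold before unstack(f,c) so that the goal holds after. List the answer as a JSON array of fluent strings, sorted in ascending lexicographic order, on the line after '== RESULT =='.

Regress:
  G ∩ del = {}  (empty — regression defined)
  G \ add = {clear(c), holding(f), ontable(c)} \ {clear(c), holding(f)} = {ontable(c)}
  ∪ pre   = {ontable(c)} ∪ {clear(f), handempty, on(f,c)}
          = {clear(f), handempty, on(f,c), ontable(c)}

== RESULT ==
["clear(f)", "handempty", "on(f,c)", "ontable(c)"]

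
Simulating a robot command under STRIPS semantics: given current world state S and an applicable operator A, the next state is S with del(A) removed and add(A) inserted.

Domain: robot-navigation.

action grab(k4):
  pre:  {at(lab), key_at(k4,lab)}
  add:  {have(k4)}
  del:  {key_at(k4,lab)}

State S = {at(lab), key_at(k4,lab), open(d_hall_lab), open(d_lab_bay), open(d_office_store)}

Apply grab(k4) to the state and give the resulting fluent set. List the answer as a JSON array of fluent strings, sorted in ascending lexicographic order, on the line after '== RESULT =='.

Progress:
  pre ⊆ S: {at(lab), key_at(k4,lab)} ⊆ S  — applicable
  S \ del = {at(lab), open(d_hall_lab), open(d_lab_bay), open(d_office_store)}
  ∪ add   = {at(lab), have(k4), open(d_hall_lab), open(d_lab_bay), open(d_office_store)}

== RESULT ==
["at(lab)", "have(k4)", "open(d_hall_lab)", "open(d_lab_bay)", "open(d_office_store)"]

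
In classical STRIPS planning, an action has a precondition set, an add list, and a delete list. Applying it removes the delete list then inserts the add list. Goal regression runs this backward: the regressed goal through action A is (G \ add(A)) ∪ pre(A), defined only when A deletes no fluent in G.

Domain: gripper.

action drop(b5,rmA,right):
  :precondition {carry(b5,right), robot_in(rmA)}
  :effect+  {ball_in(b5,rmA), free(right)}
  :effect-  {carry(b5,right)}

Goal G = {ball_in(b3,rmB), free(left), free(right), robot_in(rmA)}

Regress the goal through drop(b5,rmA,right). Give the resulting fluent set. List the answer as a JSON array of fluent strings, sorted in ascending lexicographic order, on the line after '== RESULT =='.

Regress:
  G ∩ del = {}  (empty — regression defined)
  G \ add = {ball_in(b3,rmB), free(left), free(right), robot_in(rmA)} \ {ball_in(b5,rmA), free(right)} = {ball_in(b3,rmB), free(left), robot_in(rmA)}
  ∪ pre   = {ball_in(b3,rmB), free(left), robot_in(rmA)} ∪ {carry(b5,right), robot_in(rmA)}
          = {ball_in(b3,rmB), carry(b5,right), free(left), robot_in(rmA)}

== RESULT ==
["ball_in(b3,rmB)", "carry(b5,right)", "free(left)", "robot_in(rmA)"]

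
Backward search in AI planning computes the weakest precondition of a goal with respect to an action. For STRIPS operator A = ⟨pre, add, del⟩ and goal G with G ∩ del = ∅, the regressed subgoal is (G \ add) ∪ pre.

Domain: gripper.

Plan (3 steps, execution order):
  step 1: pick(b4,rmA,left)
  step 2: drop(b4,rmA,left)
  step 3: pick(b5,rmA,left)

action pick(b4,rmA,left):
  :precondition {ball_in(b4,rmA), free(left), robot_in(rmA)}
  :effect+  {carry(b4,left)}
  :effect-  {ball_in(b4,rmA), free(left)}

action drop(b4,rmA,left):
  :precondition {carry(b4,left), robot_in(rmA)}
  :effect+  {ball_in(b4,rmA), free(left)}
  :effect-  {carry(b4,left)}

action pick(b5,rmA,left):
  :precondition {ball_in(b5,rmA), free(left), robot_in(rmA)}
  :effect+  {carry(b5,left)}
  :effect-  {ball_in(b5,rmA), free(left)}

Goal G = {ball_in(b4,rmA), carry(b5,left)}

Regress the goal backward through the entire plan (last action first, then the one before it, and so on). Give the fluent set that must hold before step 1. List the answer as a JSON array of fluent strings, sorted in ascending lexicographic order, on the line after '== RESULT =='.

Regress step by step:
  through step 3 (pick(b5,rmA,left)): drop {carry(b5,left)}, keep {ball_in(b4,rmA)}, require {ball_in(b5,rmA), free(left), robot_in(rmA)}
    → {ball_in(b4,rmA), ball_in(b5,rmA), free(left), robot_in(rmA)}
  through step 2 (drop(b4,rmA,left)): drop {ball_in(b4,rmA), free(left)}, keep {ball_in(b5,rmA), robot_in(rmA)}, require {carry(b4,left), robot_in(rmA)}
    → {ball_in(b5,rmA), carry(b4,left), robot_in(rmA)}
  through step 1 (pick(b4,rmA,left)): drop {carry(b4,left)}, keep {ball_in(b5,rmA), robot_in(rmA)}, require {ball_in(b4,rmA), free(left), robot_in(rmA)}
    → {ball_in(b4,rmA), ball_in(b5,rmA), free(left), robot_in(rmA)}

== RESULT ==
["ball_in(b4,rmA)", "ball_in(b5,rmA)", "free(left)", "robot_in(rmA)"]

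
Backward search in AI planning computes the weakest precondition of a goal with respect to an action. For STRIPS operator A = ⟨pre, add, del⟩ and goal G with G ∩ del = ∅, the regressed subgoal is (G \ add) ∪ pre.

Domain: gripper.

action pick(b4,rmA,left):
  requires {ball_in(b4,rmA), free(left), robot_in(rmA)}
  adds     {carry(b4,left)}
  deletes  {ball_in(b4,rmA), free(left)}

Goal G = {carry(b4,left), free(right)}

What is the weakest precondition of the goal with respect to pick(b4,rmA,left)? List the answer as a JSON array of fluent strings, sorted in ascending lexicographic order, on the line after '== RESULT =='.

Regress:
  G ∩ del = {}  (empty — regression defined)
  G \ add = {carry(b4,left), free(right)} \ {carry(b4,left)} = {free(right)}
  ∪ pre   = {free(right)} ∪ {ball_in(b4,rmA), free(left), robot_in(rmA)}
          = {ball_in(b4,rmA), free(left), free(right), robot_in(rmA)}

== RESULT ==
["ball_in(b4,rmA)", "free(left)", "free(right)", "robot_in(rmA)"]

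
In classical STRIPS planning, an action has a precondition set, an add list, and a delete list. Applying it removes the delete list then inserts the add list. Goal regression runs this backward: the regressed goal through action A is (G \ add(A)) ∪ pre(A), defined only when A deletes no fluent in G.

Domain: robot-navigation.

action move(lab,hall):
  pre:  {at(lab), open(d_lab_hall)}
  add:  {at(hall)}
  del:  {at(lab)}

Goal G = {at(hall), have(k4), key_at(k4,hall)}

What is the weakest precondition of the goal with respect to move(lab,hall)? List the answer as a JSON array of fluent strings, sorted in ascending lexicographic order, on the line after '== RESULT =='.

Regress:
  G ∩ del = {}  (empty — regression defined)
  G \ add = {at(hall), have(k4), key_at(k4,hall)} \ {at(hall)} = {have(k4), key_at(k4,hall)}
  ∪ pre   = {have(k4), key_at(k4,hall)} ∪ {at(lab), open(d_lab_hall)}
          = {at(lab), have(k4), key_at(k4,hall), open(d_lab_hall)}

== RESULT ==
["at(lab)", "have(k4)", "key_at(k4,hall)", "open(d_lab_hall)"]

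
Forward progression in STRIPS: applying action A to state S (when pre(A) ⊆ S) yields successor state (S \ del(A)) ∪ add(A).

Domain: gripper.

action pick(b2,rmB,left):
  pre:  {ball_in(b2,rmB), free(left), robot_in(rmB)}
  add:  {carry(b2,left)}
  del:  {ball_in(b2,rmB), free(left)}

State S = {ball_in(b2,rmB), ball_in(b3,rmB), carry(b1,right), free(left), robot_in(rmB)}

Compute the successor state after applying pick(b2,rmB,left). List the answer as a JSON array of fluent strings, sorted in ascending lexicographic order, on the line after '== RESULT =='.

Compute (S \ del) ∪ add:
  pre ⊆ S: {ball_in(b2,rmB), free(left), robot_in(rmB)} ⊆ S  — applicable
  S \ del = {ball_in(b3,rmB), carry(b1,right), robot_in(rmB)}
  ∪ add   = {ball_in(b3,rmB), carry(b1,right), carry(b2,left), robot_in(rmB)}

== RESULT ==
["ball_in(b3,rmB)", "carry(b1,right)", "carry(b2,left)", "robot_in(rmB)"]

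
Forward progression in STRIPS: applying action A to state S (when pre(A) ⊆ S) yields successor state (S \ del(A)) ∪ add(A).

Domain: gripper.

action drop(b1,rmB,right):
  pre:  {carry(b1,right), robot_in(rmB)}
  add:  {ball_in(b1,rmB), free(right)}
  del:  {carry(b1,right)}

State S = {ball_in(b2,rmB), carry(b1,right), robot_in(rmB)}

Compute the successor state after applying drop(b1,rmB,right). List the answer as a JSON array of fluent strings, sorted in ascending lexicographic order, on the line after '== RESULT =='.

Compute (S \ del) ∪ add:
  pre ⊆ S: {carry(b1,right), robot_in(rmB)} ⊆ S  — applicable
  S \ del = {ball_in(b2,rmB), robot_in(rmB)}
  ∪ add   = {ball_in(b1,rmB), ball_in(b2,rmB), free(right), robot_in(rmB)}

== RESULT ==
["ball_in(b1,rmB)", "ball_in(b2,rmB)", "free(right)", "robot_in(rmB)"]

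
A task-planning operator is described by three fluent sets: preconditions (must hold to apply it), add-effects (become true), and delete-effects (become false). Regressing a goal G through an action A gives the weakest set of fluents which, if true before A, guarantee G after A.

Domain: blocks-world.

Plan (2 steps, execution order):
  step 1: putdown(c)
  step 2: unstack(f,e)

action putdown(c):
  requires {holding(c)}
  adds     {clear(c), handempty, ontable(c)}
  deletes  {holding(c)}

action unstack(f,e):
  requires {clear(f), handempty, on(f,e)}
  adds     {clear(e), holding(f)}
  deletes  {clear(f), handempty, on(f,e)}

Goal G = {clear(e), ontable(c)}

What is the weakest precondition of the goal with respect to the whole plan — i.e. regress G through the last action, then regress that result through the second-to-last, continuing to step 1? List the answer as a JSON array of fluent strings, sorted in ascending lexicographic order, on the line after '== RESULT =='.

Work backward from the goal:
  through step 2 (unstack(f,e)): drop {clear(e)}, keep {ontable(c)}, require {clear(f), handempty, on(f,e)}
    → {clear(f), handempty, on(f,e), ontable(c)}
  through step 1 (putdown(c)): drop {handempty, ontable(c)}, keep {clear(f), on(f,e)}, require {holding(c)}
    → {clear(f), holding(c), on(f,e)}

== RESULT ==
["clear(f)", "holding(c)", "on(f,e)"]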